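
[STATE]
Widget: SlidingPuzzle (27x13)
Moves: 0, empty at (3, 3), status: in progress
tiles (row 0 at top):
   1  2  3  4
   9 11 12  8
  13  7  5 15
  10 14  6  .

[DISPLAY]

┌────┬────┬────┬────┐      
│  1 │  2 │  3 │  4 │      
├────┼────┼────┼────┤      
│  9 │ 11 │ 12 │  8 │      
├────┼────┼────┼────┤      
│ 13 │  7 │  5 │ 15 │      
├────┼────┼────┼────┤      
│ 10 │ 14 │  6 │    │      
└────┴────┴────┴────┘      
Moves: 0                   
                           
                           
                           


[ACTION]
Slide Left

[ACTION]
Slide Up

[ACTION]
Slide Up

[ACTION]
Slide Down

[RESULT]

┌────┬────┬────┬────┐      
│  1 │  2 │  3 │  4 │      
├────┼────┼────┼────┤      
│  9 │ 11 │ 12 │  8 │      
├────┼────┼────┼────┤      
│ 13 │  7 │  5 │    │      
├────┼────┼────┼────┤      
│ 10 │ 14 │  6 │ 15 │      
└────┴────┴────┴────┘      
Moves: 1                   
                           
                           
                           


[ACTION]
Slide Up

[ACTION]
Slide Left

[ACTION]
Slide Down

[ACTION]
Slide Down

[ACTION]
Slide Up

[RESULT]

┌────┬────┬────┬────┐      
│  1 │  2 │  3 │  4 │      
├────┼────┼────┼────┤      
│  9 │ 11 │ 12 │  8 │      
├────┼────┼────┼────┤      
│ 13 │  7 │  5 │    │      
├────┼────┼────┼────┤      
│ 10 │ 14 │  6 │ 15 │      
└────┴────┴────┴────┘      
Moves: 5                   
                           
                           
                           


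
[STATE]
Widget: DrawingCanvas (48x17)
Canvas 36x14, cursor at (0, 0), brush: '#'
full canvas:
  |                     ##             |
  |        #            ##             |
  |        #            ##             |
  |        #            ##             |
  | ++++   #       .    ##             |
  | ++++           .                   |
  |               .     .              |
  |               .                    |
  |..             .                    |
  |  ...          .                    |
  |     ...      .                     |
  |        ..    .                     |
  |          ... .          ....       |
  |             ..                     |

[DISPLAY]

+                    ##                         
        #            ##                         
        #            ##                         
        #            ##                         
 ++++   #       .    ##                         
 ++++           .                               
               .     .                          
               .                                
..             .                                
  ...          .                                
     ...      .                                 
        ..    .                                 
          ... .          ....                   
             ..                                 
                                                
                                                
                                                


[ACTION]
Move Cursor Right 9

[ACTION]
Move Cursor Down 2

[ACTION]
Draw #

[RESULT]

                     ##                         
        #            ##                         
        ##           ##                         
        #            ##                         
 ++++   #       .    ##                         
 ++++           .                               
               .     .                          
               .                                
..             .                                
  ...          .                                
     ...      .                                 
        ..    .                                 
          ... .          ....                   
             ..                                 
                                                
                                                
                                                


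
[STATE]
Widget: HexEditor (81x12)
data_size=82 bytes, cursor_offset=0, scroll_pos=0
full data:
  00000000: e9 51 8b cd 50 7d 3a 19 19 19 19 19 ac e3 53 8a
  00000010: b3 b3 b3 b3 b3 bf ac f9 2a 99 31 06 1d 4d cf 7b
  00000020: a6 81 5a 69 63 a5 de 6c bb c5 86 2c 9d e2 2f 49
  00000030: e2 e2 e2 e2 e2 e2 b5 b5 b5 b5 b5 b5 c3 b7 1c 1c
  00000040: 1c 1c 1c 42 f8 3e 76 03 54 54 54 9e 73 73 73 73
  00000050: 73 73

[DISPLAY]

00000000  E9 51 8b cd 50 7d 3a 19  19 19 19 19 ac e3 53 8a  |.Q..P}:.......S.|   
00000010  b3 b3 b3 b3 b3 bf ac f9  2a 99 31 06 1d 4d cf 7b  |........*.1..M.{|   
00000020  a6 81 5a 69 63 a5 de 6c  bb c5 86 2c 9d e2 2f 49  |..Zic..l...,../I|   
00000030  e2 e2 e2 e2 e2 e2 b5 b5  b5 b5 b5 b5 c3 b7 1c 1c  |................|   
00000040  1c 1c 1c 42 f8 3e 76 03  54 54 54 9e 73 73 73 73  |...B.>v.TTT.ssss|   
00000050  73 73                                             |ss              |   
                                                                                 
                                                                                 
                                                                                 
                                                                                 
                                                                                 
                                                                                 


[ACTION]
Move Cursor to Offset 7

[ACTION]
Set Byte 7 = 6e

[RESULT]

00000000  e9 51 8b cd 50 7d 3a 6E  19 19 19 19 ac e3 53 8a  |.Q..P}:n......S.|   
00000010  b3 b3 b3 b3 b3 bf ac f9  2a 99 31 06 1d 4d cf 7b  |........*.1..M.{|   
00000020  a6 81 5a 69 63 a5 de 6c  bb c5 86 2c 9d e2 2f 49  |..Zic..l...,../I|   
00000030  e2 e2 e2 e2 e2 e2 b5 b5  b5 b5 b5 b5 c3 b7 1c 1c  |................|   
00000040  1c 1c 1c 42 f8 3e 76 03  54 54 54 9e 73 73 73 73  |...B.>v.TTT.ssss|   
00000050  73 73                                             |ss              |   
                                                                                 
                                                                                 
                                                                                 
                                                                                 
                                                                                 
                                                                                 


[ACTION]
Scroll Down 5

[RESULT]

00000050  73 73                                             |ss              |   
                                                                                 
                                                                                 
                                                                                 
                                                                                 
                                                                                 
                                                                                 
                                                                                 
                                                                                 
                                                                                 
                                                                                 
                                                                                 


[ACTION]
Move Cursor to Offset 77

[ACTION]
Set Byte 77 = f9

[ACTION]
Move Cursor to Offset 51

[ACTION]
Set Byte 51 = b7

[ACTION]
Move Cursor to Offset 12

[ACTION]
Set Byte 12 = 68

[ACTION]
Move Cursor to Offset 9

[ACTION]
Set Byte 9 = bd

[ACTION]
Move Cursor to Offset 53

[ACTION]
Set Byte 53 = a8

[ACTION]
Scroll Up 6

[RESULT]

00000000  e9 51 8b cd 50 7d 3a 6e  19 bd 19 19 68 e3 53 8a  |.Q..P}:n....h.S.|   
00000010  b3 b3 b3 b3 b3 bf ac f9  2a 99 31 06 1d 4d cf 7b  |........*.1..M.{|   
00000020  a6 81 5a 69 63 a5 de 6c  bb c5 86 2c 9d e2 2f 49  |..Zic..l...,../I|   
00000030  e2 e2 e2 b7 e2 A8 b5 b5  b5 b5 b5 b5 c3 b7 1c 1c  |................|   
00000040  1c 1c 1c 42 f8 3e 76 03  54 54 54 9e 73 f9 73 73  |...B.>v.TTT.s.ss|   
00000050  73 73                                             |ss              |   
                                                                                 
                                                                                 
                                                                                 
                                                                                 
                                                                                 
                                                                                 


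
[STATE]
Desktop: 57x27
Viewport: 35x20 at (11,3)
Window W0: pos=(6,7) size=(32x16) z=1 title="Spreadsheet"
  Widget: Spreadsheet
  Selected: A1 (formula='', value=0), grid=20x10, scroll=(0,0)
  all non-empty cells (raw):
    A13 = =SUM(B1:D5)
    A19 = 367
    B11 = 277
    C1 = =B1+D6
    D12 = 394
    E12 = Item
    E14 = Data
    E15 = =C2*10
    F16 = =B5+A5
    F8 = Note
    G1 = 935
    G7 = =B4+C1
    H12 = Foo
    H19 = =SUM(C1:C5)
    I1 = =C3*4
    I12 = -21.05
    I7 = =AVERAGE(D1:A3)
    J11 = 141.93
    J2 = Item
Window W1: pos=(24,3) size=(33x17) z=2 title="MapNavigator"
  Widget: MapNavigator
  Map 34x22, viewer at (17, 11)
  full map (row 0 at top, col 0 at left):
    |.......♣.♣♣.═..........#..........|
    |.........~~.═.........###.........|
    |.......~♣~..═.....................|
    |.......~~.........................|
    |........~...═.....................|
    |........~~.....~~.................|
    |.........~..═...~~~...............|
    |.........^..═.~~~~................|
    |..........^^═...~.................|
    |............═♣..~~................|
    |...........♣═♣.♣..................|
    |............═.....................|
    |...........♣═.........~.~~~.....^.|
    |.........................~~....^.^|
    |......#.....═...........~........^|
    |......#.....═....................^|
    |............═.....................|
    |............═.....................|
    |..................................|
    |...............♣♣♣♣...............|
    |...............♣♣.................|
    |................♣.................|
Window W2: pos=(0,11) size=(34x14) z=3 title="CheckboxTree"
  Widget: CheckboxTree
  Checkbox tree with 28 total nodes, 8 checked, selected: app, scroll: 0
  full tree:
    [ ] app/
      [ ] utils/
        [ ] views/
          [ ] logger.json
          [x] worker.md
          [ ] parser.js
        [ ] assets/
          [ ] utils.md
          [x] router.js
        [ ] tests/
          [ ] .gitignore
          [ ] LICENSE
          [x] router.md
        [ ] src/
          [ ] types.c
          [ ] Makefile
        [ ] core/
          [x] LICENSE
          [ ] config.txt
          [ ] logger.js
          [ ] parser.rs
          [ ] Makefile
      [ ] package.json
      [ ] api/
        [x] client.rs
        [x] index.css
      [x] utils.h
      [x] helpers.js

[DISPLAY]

             ┏━━━━━━━━━━━━━━━━━━━━━
             ┃ MapNavigator        
             ┠─────────────────────
             ┃......~~.....~~......
━━━━━━━━━━━━━┃.......~..═...~~~....
eadsheet     ┃.......^..═.~~~~.....
─────────────┃........^^═...~......
             ┃..........═♣..~~.....
━━━━━━━━━━━━━━━━━━━━━━┓♣═♣.♣.......
ree                   ┃.═....@.....
──────────────────────┨♣═.........~
                      ┃............
ls/                   ┃.═..........
iews/                 ┃.═..........
 logger.json          ┃.═..........
 worker.md            ┃.═..........
 parser.js            ┃━━━━━━━━━━━━
ssets/                ┃0  ┃        
 utils.md             ┃0  ┃        
 router.js            ┃━━━┛        


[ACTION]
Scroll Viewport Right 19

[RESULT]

  ┏━━━━━━━━━━━━━━━━━━━━━━━━━━━━━━━┓
  ┃ MapNavigator                  ┃
  ┠───────────────────────────────┨
  ┃......~~.....~~................┃
━━┃.......~..═...~~~..............┃
  ┃.......^..═.~~~~...............┃
──┃........^^═...~................┃
  ┃..........═♣..~~...............┃
━━━━━━━━━━━┓♣═♣.♣.................┃
           ┃.═....@...............┃
───────────┨♣═.........~.~~~.....^┃
           ┃..............~~....^.┃
           ┃.═...........~........┃
           ┃.═....................┃
n          ┃.═....................┃
           ┃.═....................┃
           ┃━━━━━━━━━━━━━━━━━━━━━━┛
           ┃0  ┃                   
           ┃0  ┃                   
           ┃━━━┛                   


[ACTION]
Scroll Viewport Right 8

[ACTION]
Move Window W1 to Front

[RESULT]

  ┏━━━━━━━━━━━━━━━━━━━━━━━━━━━━━━━┓
  ┃ MapNavigator                  ┃
  ┠───────────────────────────────┨
  ┃......~~.....~~................┃
━━┃.......~..═...~~~..............┃
  ┃.......^..═.~~~~...............┃
──┃........^^═...~................┃
  ┃..........═♣..~~...............┃
━━┃.........♣═♣.♣.................┃
  ┃..........═....@...............┃
──┃.........♣═.........~.~~~.....^┃
  ┃.......................~~....^.┃
  ┃....#.....═...........~........┃
  ┃....#.....═....................┃
n ┃..........═....................┃
  ┃..........═....................┃
  ┗━━━━━━━━━━━━━━━━━━━━━━━━━━━━━━━┛
           ┃0  ┃                   
           ┃0  ┃                   
           ┃━━━┛                   


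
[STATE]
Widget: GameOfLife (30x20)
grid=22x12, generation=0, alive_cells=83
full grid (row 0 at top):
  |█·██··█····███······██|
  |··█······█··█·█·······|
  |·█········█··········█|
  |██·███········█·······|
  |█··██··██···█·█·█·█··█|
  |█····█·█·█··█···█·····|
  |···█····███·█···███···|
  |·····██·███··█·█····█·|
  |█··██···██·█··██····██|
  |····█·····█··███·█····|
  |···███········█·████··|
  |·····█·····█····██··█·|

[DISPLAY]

Gen: 0                        
█·██··█····███······██        
··█······█··█·█·······        
·█········█··········█        
██·███········█·······        
█··██··██···█·█·█·█··█        
█····█·█·█··█···█·····        
···█····███·█···███···        
·····██·███··█·█····█·        
█··██···██·█··██····██        
····█·····█··███·█····        
···███········█·████··        
·····█·····█····██··█·        
                              
                              
                              
                              
                              
                              
                              


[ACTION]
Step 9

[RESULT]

Gen: 9                        
······················        
······················        
······················        
······················        
······················        
··███·················        
··███·················        
······················        
··········█···███·····        
·········██·██··█··█··        
·········█·█·█····██··        
···············█████··        
                              
                              
                              
                              
                              
                              
                              


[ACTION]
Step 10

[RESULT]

Gen: 19                       
······················        
······················        
······················        
······················        
···█·····██···········        
··█·█···█··█··········        
··█·█···█·██··········        
···█···█·····█·····█··        
············██····█·█·        
············█··█·█··██        
············██·██···█·        
·············█·█████··        
                              
                              
                              
                              
                              
                              
                              


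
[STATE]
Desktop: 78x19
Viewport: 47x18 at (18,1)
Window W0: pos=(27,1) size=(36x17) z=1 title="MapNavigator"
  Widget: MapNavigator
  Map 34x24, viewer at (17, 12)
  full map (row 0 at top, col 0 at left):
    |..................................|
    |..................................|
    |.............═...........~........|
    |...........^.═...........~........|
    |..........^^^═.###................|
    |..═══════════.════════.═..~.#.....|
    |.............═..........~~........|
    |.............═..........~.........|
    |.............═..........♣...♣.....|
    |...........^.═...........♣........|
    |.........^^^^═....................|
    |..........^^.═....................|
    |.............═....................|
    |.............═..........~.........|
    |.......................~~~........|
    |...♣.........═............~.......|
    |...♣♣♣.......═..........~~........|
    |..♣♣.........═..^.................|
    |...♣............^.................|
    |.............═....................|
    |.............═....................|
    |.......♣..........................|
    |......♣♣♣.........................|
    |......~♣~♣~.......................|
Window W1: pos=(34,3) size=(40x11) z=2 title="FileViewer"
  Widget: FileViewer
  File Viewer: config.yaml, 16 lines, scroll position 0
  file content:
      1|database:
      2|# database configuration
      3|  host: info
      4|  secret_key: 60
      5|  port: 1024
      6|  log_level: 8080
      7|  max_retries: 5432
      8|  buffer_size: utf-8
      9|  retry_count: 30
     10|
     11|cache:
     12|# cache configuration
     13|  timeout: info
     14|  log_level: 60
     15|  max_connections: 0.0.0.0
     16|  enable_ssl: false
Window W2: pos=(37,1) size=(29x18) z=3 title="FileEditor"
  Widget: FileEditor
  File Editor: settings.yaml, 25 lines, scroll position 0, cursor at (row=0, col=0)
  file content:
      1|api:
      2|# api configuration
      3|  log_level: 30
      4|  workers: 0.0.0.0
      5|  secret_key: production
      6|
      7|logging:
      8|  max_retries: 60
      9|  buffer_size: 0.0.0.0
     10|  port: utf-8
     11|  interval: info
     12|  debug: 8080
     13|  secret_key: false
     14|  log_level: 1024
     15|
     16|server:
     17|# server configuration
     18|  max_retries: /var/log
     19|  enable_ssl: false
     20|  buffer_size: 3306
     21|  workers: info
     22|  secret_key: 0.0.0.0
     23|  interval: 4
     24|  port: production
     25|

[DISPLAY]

         ┏━━━━━━━━━┏━━━━━━━━━━━━━━━━━━━━━━━━━━━
         ┃ MapNavig┃ FileEditor                
         ┠──────┏━━┠───────────────────────────
         ┃......┃ F┃█pi:                      ▲
         ┃......┠──┃# api configuration       █
         ┃......┃da┃  log_level: 30           ░
         ┃......┃# ┃  workers: 0.0.0.0        ░
         ┃......┃  ┃  secret_key: production  ░
         ┃......┃  ┃                          ░
         ┃......┃  ┃logging:                  ░
         ┃......┃  ┃  max_retries: 60         ░
         ┃......┃  ┃  buffer_size: 0.0.0.0    ░
         ┃...♣..┗━━┃  port: utf-8             ░
         ┃...♣♣♣...┃  interval: info          ░
         ┃..♣♣.....┃  debug: 8080             ░
         ┃...♣.....┃  secret_key: false       ░
         ┗━━━━━━━━━┃  log_level: 1024         ▼
                   ┗━━━━━━━━━━━━━━━━━━━━━━━━━━━


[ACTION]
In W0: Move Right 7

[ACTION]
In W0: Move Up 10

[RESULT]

         ┏━━━━━━━━━┏━━━━━━━━━━━━━━━━━━━━━━━━━━━
         ┃ MapNavig┃ FileEditor                
         ┠──────┏━━┠───────────────────────────
         ┃      ┃ F┃█pi:                      ▲
         ┃      ┠──┃# api configuration       █
         ┃      ┃da┃  log_level: 30           ░
         ┃      ┃# ┃  workers: 0.0.0.0        ░
         ┃......┃  ┃  secret_key: production  ░
         ┃......┃  ┃                          ░
         ┃......┃  ┃logging:                  ░
         ┃....^.┃  ┃  max_retries: 60         ░
         ┃...^^^┃  ┃  buffer_size: 0.0.0.0    ░
         ┃══════┗━━┃  port: utf-8             ░
         ┃......═..┃  interval: info          ░
         ┃......═..┃  debug: 8080             ░
         ┃......═..┃  secret_key: false       ░
         ┗━━━━━━━━━┃  log_level: 1024         ▼
                   ┗━━━━━━━━━━━━━━━━━━━━━━━━━━━


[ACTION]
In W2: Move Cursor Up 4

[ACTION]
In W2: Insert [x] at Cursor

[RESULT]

         ┏━━━━━━━━━┏━━━━━━━━━━━━━━━━━━━━━━━━━━━
         ┃ MapNavig┃ FileEditor                
         ┠──────┏━━┠───────────────────────────
         ┃      ┃ F┃x█pi:                     ▲
         ┃      ┠──┃# api configuration       █
         ┃      ┃da┃  log_level: 30           ░
         ┃      ┃# ┃  workers: 0.0.0.0        ░
         ┃......┃  ┃  secret_key: production  ░
         ┃......┃  ┃                          ░
         ┃......┃  ┃logging:                  ░
         ┃....^.┃  ┃  max_retries: 60         ░
         ┃...^^^┃  ┃  buffer_size: 0.0.0.0    ░
         ┃══════┗━━┃  port: utf-8             ░
         ┃......═..┃  interval: info          ░
         ┃......═..┃  debug: 8080             ░
         ┃......═..┃  secret_key: false       ░
         ┗━━━━━━━━━┃  log_level: 1024         ▼
                   ┗━━━━━━━━━━━━━━━━━━━━━━━━━━━


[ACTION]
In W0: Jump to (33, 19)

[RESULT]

         ┏━━━━━━━━━┏━━━━━━━━━━━━━━━━━━━━━━━━━━━
         ┃ MapNavig┃ FileEditor                
         ┠──────┏━━┠───────────────────────────
         ┃......┃ F┃x█pi:                     ▲
         ┃......┠──┃# api configuration       █
         ┃......┃da┃  log_level: 30           ░
         ┃......┃# ┃  workers: 0.0.0.0        ░
         ┃^.....┃  ┃  secret_key: production  ░
         ┃^.....┃  ┃                          ░
         ┃......┃  ┃logging:                  ░
         ┃......┃  ┃  max_retries: 60         ░
         ┃......┃  ┃  buffer_size: 0.0.0.0    ░
         ┃......┗━━┃  port: utf-8             ░
         ┃.........┃  interval: info          ░
         ┃         ┃  debug: 8080             ░
         ┃         ┃  secret_key: false       ░
         ┗━━━━━━━━━┃  log_level: 1024         ▼
                   ┗━━━━━━━━━━━━━━━━━━━━━━━━━━━


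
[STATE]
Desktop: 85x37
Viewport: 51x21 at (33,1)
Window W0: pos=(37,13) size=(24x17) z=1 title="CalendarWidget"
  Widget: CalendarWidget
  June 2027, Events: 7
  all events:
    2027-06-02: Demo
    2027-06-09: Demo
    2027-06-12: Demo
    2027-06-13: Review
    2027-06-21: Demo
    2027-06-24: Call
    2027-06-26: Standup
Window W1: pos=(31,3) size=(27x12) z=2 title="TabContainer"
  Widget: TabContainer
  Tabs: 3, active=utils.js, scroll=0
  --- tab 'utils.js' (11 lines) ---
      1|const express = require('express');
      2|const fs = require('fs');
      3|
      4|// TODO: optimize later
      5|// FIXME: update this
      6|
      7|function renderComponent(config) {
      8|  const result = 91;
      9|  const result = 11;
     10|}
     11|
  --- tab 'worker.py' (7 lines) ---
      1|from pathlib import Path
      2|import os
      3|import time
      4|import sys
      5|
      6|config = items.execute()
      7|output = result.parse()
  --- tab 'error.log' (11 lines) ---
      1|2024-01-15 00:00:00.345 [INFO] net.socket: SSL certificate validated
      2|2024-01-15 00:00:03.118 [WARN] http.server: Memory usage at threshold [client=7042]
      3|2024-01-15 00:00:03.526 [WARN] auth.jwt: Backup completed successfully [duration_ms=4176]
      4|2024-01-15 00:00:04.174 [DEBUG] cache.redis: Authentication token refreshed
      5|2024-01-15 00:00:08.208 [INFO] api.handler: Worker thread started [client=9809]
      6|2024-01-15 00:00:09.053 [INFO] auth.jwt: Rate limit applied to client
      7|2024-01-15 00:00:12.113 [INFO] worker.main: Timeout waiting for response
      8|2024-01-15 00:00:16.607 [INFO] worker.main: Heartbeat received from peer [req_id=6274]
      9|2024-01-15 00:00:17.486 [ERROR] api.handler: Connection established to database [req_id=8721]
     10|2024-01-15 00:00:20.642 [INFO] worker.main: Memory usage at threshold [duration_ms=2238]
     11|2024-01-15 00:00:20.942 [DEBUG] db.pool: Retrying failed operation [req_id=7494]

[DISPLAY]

                                                   
                                                   
━━━━━━━━━━━━━━━━━━━━━━━━┓                          
TabContainer            ┃                          
────────────────────────┨                          
utils.js]│ worker.py │ e┃                          
────────────────────────┃                          
onst express = require('┃                          
onst fs = require('fs');┃                          
                        ┃                          
/ TODO: optimize later  ┃                          
/ FIXME: update this    ┃                          
                        ┃━━┓                       
━━━━━━━━━━━━━━━━━━━━━━━━┛  ┃                       
    ┠──────────────────────┨                       
    ┃      June 2027       ┃                       
    ┃Mo Tu We Th Fr Sa Su  ┃                       
    ┃    1  2*  3  4  5  6 ┃                       
    ┃ 7  8  9* 10 11 12* 13┃                       
    ┃14 15 16 17 18 19 20  ┃                       
    ┃21* 22 23 24* 25 26* 2┃                       


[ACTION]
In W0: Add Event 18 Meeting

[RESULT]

                                                   
                                                   
━━━━━━━━━━━━━━━━━━━━━━━━┓                          
TabContainer            ┃                          
────────────────────────┨                          
utils.js]│ worker.py │ e┃                          
────────────────────────┃                          
onst express = require('┃                          
onst fs = require('fs');┃                          
                        ┃                          
/ TODO: optimize later  ┃                          
/ FIXME: update this    ┃                          
                        ┃━━┓                       
━━━━━━━━━━━━━━━━━━━━━━━━┛  ┃                       
    ┠──────────────────────┨                       
    ┃      June 2027       ┃                       
    ┃Mo Tu We Th Fr Sa Su  ┃                       
    ┃    1  2*  3  4  5  6 ┃                       
    ┃ 7  8  9* 10 11 12* 13┃                       
    ┃14 15 16 17 18* 19 20 ┃                       
    ┃21* 22 23 24* 25 26* 2┃                       


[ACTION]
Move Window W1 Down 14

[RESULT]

                                                   
                                                   
                                                   
                                                   
                                                   
                                                   
                                                   
                                                   
                                                   
                                                   
                                                   
                                                   
    ┏━━━━━━━━━━━━━━━━━━━━━━┓                       
    ┃ CalendarWidget       ┃                       
    ┠──────────────────────┨                       
    ┃      June 2027       ┃                       
━━━━━━━━━━━━━━━━━━━━━━━━┓  ┃                       
TabContainer            ┃6 ┃                       
────────────────────────┨13┃                       
utils.js]│ worker.py │ e┃0 ┃                       
────────────────────────┃ 2┃                       


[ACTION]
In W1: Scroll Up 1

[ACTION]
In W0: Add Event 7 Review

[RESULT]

                                                   
                                                   
                                                   
                                                   
                                                   
                                                   
                                                   
                                                   
                                                   
                                                   
                                                   
                                                   
    ┏━━━━━━━━━━━━━━━━━━━━━━┓                       
    ┃ CalendarWidget       ┃                       
    ┠──────────────────────┨                       
    ┃      June 2027       ┃                       
━━━━━━━━━━━━━━━━━━━━━━━━┓  ┃                       
TabContainer            ┃6 ┃                       
────────────────────────┨ 1┃                       
utils.js]│ worker.py │ e┃0 ┃                       
────────────────────────┃ 2┃                       


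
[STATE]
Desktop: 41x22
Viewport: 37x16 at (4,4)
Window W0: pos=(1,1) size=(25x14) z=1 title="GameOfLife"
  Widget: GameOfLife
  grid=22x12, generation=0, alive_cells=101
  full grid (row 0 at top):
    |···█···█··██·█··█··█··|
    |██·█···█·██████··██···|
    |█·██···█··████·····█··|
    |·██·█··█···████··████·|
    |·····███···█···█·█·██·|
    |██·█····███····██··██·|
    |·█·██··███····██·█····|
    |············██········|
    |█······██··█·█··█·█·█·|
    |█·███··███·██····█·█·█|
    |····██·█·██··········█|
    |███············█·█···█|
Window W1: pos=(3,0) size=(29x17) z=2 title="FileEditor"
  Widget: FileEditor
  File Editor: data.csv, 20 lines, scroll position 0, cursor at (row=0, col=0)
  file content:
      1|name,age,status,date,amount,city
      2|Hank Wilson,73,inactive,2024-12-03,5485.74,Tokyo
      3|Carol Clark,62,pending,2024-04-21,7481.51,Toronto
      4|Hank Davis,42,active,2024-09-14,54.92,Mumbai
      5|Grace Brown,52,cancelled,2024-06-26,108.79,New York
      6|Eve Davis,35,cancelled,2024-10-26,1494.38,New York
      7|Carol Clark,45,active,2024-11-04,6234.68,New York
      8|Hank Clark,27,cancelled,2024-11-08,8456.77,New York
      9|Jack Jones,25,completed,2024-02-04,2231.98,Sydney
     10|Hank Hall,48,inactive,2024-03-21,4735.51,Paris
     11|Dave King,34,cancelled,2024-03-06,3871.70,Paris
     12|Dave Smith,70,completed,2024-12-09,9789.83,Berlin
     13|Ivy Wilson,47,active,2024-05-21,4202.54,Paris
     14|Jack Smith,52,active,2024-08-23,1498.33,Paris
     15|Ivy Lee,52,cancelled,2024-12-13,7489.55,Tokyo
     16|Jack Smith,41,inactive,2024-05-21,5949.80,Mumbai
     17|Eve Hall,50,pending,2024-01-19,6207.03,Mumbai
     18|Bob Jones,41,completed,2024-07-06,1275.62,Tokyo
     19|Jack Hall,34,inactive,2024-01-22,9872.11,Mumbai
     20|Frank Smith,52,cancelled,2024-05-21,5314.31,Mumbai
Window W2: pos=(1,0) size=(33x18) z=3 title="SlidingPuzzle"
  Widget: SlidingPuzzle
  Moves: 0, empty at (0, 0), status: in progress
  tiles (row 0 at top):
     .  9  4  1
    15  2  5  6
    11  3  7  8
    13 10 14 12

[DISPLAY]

   │  9 │  4 │  1 │          ┃       
───┼────┼────┼────┤          ┃       
15 │  2 │  5 │  6 │          ┃       
───┼────┼────┼────┤          ┃       
11 │  3 │  7 │  8 │          ┃       
───┼────┼────┼────┤          ┃       
13 │ 10 │ 14 │ 12 │          ┃       
───┴────┴────┴────┘          ┃       
ves: 0                       ┃       
                             ┃       
                             ┃       
                             ┃       
                             ┃       
━━━━━━━━━━━━━━━━━━━━━━━━━━━━━┛       
                                     
                                     


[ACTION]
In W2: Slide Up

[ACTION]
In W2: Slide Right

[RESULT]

15 │  9 │  4 │  1 │          ┃       
───┼────┼────┼────┤          ┃       
   │  2 │  5 │  6 │          ┃       
───┼────┼────┼────┤          ┃       
11 │  3 │  7 │  8 │          ┃       
───┼────┼────┼────┤          ┃       
13 │ 10 │ 14 │ 12 │          ┃       
───┴────┴────┴────┘          ┃       
ves: 1                       ┃       
                             ┃       
                             ┃       
                             ┃       
                             ┃       
━━━━━━━━━━━━━━━━━━━━━━━━━━━━━┛       
                                     
                                     


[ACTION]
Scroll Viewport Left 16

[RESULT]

 ┃│ 15 │  9 │  4 │  1 │          ┃   
 ┃├────┼────┼────┼────┤          ┃   
 ┃│    │  2 │  5 │  6 │          ┃   
 ┃├────┼────┼────┼────┤          ┃   
 ┃│ 11 │  3 │  7 │  8 │          ┃   
 ┃├────┼────┼────┼────┤          ┃   
 ┃│ 13 │ 10 │ 14 │ 12 │          ┃   
 ┃└────┴────┴────┴────┘          ┃   
 ┃Moves: 1                       ┃   
 ┃                               ┃   
 ┃                               ┃   
 ┃                               ┃   
 ┃                               ┃   
 ┗━━━━━━━━━━━━━━━━━━━━━━━━━━━━━━━┛   
                                     
                                     


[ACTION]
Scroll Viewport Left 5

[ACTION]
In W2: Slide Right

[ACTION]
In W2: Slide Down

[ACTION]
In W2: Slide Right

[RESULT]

 ┃│    │  9 │  4 │  1 │          ┃   
 ┃├────┼────┼────┼────┤          ┃   
 ┃│ 15 │  2 │  5 │  6 │          ┃   
 ┃├────┼────┼────┼────┤          ┃   
 ┃│ 11 │  3 │  7 │  8 │          ┃   
 ┃├────┼────┼────┼────┤          ┃   
 ┃│ 13 │ 10 │ 14 │ 12 │          ┃   
 ┃└────┴────┴────┴────┘          ┃   
 ┃Moves: 2                       ┃   
 ┃                               ┃   
 ┃                               ┃   
 ┃                               ┃   
 ┃                               ┃   
 ┗━━━━━━━━━━━━━━━━━━━━━━━━━━━━━━━┛   
                                     
                                     


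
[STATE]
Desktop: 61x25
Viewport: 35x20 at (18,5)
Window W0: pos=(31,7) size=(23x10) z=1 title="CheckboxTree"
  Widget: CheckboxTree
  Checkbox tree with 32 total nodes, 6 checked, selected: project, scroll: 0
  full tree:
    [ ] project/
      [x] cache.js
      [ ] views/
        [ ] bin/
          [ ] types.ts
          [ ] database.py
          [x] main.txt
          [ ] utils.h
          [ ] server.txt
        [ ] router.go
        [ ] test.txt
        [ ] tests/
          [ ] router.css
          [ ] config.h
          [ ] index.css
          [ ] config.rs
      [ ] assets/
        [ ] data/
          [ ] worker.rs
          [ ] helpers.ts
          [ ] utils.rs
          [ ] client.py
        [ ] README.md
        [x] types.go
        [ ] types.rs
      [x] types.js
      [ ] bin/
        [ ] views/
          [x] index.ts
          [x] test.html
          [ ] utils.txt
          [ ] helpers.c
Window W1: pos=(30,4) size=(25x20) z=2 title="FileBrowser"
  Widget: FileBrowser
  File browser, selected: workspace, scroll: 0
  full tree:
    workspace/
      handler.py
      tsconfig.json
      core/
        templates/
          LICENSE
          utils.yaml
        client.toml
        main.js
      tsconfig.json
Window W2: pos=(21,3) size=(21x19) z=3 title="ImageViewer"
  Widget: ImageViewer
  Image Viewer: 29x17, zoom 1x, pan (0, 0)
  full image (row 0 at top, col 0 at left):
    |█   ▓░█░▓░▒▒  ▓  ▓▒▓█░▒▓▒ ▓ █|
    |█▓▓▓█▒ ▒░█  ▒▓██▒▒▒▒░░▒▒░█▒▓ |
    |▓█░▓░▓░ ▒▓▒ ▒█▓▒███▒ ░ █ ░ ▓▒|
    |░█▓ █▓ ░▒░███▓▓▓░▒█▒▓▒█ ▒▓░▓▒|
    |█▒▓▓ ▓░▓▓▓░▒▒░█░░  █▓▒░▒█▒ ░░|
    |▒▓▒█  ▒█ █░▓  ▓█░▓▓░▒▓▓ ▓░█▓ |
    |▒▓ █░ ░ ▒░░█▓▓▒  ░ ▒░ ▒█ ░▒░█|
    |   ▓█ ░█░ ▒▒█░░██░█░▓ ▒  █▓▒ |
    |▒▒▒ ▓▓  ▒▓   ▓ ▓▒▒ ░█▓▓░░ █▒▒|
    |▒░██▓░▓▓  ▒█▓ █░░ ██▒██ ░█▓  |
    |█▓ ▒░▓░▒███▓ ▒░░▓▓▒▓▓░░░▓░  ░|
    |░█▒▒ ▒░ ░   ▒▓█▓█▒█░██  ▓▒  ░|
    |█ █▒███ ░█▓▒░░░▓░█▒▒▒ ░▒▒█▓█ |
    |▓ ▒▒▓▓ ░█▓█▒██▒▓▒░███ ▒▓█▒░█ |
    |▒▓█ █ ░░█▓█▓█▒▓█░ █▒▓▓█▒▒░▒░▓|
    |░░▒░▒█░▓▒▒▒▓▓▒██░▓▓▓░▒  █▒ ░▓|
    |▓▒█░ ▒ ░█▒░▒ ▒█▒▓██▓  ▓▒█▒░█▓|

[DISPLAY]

   ┠───────────────────┨r          
   ┃█   ▓░█░▓░▒▒  ▓  ▓▒┃───────────
   ┃█▓▓▓█▒ ▒░█  ▒▓██▒▒▒┃pace/      
   ┃▓█░▓░▓░ ▒▓▒ ▒█▓▒███┃.py        
   ┃░█▓ █▓ ░▒░███▓▓▓░▒█┃g.json     
   ┃█▒▓▓ ▓░▓▓▓░▒▒░█░░  ┃e/         
   ┃▒▓▒█  ▒█ █░▓  ▓█░▓▓┃g.json     
   ┃▒▓ █░ ░ ▒░░█▓▓▒  ░ ┃           
   ┃   ▓█ ░█░ ▒▒█░░██░█┃           
   ┃▒▒▒ ▓▓  ▒▓   ▓ ▓▒▒ ┃           
   ┃▒░██▓░▓▓  ▒█▓ █░░ █┃           
   ┃█▓ ▒░▓░▒███▓ ▒░░▓▓▒┃           
   ┃░█▒▒ ▒░ ░   ▒▓█▓█▒█┃           
   ┃█ █▒███ ░█▓▒░░░▓░█▒┃           
   ┃▓ ▒▒▓▓ ░█▓█▒██▒▓▒░█┃           
   ┃▒▓█ █ ░░█▓█▓█▒▓█░ █┃           
   ┗━━━━━━━━━━━━━━━━━━━┛           
            ┃                      
            ┗━━━━━━━━━━━━━━━━━━━━━━
                                   


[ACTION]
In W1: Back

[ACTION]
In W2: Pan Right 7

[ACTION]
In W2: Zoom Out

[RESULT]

   ┠───────────────────┨r          
   ┃░▓░▒▒  ▓  ▓▒▓█░▒▓▒ ┃───────────
   ┃▒░█  ▒▓██▒▒▒▒░░▒▒░█┃pace/      
   ┃ ▒▓▒ ▒█▓▒███▒ ░ █ ░┃.py        
   ┃░▒░███▓▓▓░▒█▒▓▒█ ▒▓┃g.json     
   ┃▓▓▓░▒▒░█░░  █▓▒░▒█▒┃e/         
   ┃█ █░▓  ▓█░▓▓░▒▓▓ ▓░┃g.json     
   ┃ ▒░░█▓▓▒  ░ ▒░ ▒█ ░┃           
   ┃█░ ▒▒█░░██░█░▓ ▒  █┃           
   ┃ ▒▓   ▓ ▓▒▒ ░█▓▓░░ ┃           
   ┃▓  ▒█▓ █░░ ██▒██ ░█┃           
   ┃▒███▓ ▒░░▓▓▒▓▓░░░▓░┃           
   ┃ ░   ▒▓█▓█▒█░██  ▓▒┃           
   ┃ ░█▓▒░░░▓░█▒▒▒ ░▒▒█┃           
   ┃░█▓█▒██▒▓▒░███ ▒▓█▒┃           
   ┃░█▓█▓█▒▓█░ █▒▓▓█▒▒░┃           
   ┗━━━━━━━━━━━━━━━━━━━┛           
            ┃                      
            ┗━━━━━━━━━━━━━━━━━━━━━━
                                   


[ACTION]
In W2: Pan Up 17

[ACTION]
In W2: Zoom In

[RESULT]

   ┠───────────────────┨r          
   ┃ ▓▓░░██░░▓▓░░▒▒▒▒  ┃───────────
   ┃ ▓▓░░██░░▓▓░░▒▒▒▒  ┃pace/      
   ┃▓██▒▒  ▒▒░░██    ▒▒┃.py        
   ┃▓██▒▒  ▒▒░░██    ▒▒┃g.json     
   ┃▓░░▓▓░░  ▒▒▓▓▒▒  ▒▒┃e/         
   ┃▓░░▓▓░░  ▒▒▓▓▒▒  ▒▒┃g.json     
   ┃ ██▓▓  ░░▒▒░░██████┃           
   ┃ ██▓▓  ░░▒▒░░██████┃           
   ┃▓  ▓▓░░▓▓▓▓▓▓░░▒▒▒▒┃           
   ┃▓  ▓▓░░▓▓▓▓▓▓░░▒▒▒▒┃           
   ┃█    ▒▒██  ██░░▓▓  ┃           
   ┃█    ▒▒██  ██░░▓▓  ┃           
   ┃█░░  ░░  ▒▒░░░░██▓▓┃           
   ┃█░░  ░░  ▒▒░░░░██▓▓┃           
   ┃▓██  ░░██░░  ▒▒▒▒██┃           
   ┗━━━━━━━━━━━━━━━━━━━┛           
            ┃                      
            ┗━━━━━━━━━━━━━━━━━━━━━━
                                   
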